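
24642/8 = 3080+1/4 = 3080.25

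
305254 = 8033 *38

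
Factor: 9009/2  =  2^( - 1 )* 3^2*7^1*11^1 * 13^1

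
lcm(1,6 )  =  6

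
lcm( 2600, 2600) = 2600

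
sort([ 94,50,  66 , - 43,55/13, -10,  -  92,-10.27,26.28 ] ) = [ - 92, - 43, - 10.27, - 10, 55/13, 26.28,50, 66, 94 ]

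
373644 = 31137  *12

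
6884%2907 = 1070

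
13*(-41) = -533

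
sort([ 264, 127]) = [ 127,  264 ] 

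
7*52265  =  365855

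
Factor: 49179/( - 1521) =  - 3^(  -  1 )*97^1 = - 97/3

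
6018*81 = 487458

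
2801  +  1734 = 4535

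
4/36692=1/9173 = 0.00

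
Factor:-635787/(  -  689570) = 2^( - 1 )*3^2*5^ ( - 1)*7^( - 1)*41^1*1723^1*9851^( - 1)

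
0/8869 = 0 = 0.00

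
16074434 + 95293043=111367477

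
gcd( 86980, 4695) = 5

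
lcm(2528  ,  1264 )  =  2528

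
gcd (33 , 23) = 1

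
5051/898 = 5051/898 = 5.62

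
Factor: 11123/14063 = 227/287   =  7^( - 1)*41^( -1 )* 227^1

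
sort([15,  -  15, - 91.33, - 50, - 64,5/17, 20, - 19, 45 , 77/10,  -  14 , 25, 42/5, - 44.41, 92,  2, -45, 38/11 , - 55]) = [ - 91.33, - 64, - 55, - 50, - 45, - 44.41, - 19, - 15, -14, 5/17,2, 38/11,77/10, 42/5,15,20, 25 , 45 , 92]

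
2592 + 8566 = 11158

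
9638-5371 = 4267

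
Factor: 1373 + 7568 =8941 = 8941^1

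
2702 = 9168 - 6466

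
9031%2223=139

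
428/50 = 214/25 = 8.56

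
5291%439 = 23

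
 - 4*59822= - 239288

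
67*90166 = 6041122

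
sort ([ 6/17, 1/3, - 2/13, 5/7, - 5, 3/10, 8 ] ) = [ - 5, - 2/13,  3/10, 1/3, 6/17, 5/7,  8 ] 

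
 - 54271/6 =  - 54271/6 = - 9045.17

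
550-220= 330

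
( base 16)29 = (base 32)19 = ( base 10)41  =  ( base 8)51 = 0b101001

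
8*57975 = 463800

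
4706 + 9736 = 14442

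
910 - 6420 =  - 5510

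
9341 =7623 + 1718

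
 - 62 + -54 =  - 116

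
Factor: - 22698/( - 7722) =3^( - 1 ) * 11^( - 1)* 97^1 = 97/33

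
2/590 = 1/295 = 0.00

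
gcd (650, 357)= 1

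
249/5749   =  249/5749=0.04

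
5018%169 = 117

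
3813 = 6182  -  2369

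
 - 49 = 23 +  - 72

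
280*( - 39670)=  - 11107600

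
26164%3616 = 852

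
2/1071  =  2/1071  =  0.00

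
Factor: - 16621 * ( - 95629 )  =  11^1*1511^1*95629^1= 1589449609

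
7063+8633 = 15696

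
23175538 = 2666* 8693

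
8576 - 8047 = 529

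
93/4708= 93/4708= 0.02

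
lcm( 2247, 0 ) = 0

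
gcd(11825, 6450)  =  1075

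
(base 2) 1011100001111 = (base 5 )142103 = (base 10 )5903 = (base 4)1130033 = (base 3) 22002122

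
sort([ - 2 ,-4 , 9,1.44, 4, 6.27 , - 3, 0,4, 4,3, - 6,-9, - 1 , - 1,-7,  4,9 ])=[ - 9 , - 7, - 6, - 4 , - 3, - 2,  -  1, - 1,0,1.44,  3 , 4, 4,4,4 , 6.27 , 9, 9 ]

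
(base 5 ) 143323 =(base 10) 6088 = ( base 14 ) 230C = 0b1011111001000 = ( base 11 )4635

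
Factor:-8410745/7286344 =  - 2^ ( - 3)*5^1*7^1*13^( - 1)*59^1*4073^1*70061^ ( - 1 )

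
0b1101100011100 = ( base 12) 4024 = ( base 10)6940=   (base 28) 8NO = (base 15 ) 20ca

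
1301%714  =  587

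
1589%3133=1589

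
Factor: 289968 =2^4* 3^1 * 7^1*863^1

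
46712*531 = 24804072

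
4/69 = 4/69 = 0.06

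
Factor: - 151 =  - 151^1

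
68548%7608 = 76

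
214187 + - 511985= -297798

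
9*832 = 7488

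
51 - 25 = 26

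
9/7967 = 9/7967  =  0.00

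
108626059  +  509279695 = 617905754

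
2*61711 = 123422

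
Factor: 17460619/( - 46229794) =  - 2^( - 1)*11^1*13^( - 1)*409^1*3881^1 * 1778069^(-1) 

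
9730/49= 1390/7 = 198.57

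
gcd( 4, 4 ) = 4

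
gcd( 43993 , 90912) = 1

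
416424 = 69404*6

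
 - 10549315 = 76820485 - 87369800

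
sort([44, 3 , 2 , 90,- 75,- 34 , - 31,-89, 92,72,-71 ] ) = [ - 89,-75, - 71, - 34, - 31, 2,3 , 44, 72 , 90,92 ]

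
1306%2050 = 1306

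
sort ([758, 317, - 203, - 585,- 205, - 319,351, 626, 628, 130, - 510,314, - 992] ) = [-992, - 585, - 510,  -  319 , - 205, - 203, 130, 314, 317, 351, 626 , 628, 758]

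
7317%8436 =7317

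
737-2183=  -1446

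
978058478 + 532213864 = 1510272342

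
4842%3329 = 1513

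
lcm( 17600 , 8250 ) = 264000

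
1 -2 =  - 1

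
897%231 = 204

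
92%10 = 2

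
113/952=113/952 = 0.12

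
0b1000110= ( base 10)70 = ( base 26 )2I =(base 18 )3g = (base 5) 240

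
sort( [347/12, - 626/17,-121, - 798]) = [ - 798, - 121,-626/17, 347/12]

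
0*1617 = 0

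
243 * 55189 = 13410927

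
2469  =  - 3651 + 6120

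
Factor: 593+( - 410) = 3^1*61^1 = 183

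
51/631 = 51/631 = 0.08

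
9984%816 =192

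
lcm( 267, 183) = 16287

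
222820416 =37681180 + 185139236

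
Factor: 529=23^2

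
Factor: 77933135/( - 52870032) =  - 2^(  -  4 )*3^(-2)*  5^1*7^1 * 137^1*571^ (-1 )*643^( - 1 ) *16253^1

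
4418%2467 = 1951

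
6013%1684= 961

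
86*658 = 56588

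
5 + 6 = 11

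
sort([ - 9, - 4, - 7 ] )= [- 9, - 7, - 4]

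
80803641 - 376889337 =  - 296085696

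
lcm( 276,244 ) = 16836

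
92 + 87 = 179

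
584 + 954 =1538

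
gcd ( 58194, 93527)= 1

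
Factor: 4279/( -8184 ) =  - 389/744 = -2^( - 3)*3^( - 1 )*31^( - 1)*389^1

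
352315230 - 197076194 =155239036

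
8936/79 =113+9/79 = 113.11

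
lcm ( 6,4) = 12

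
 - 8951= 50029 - 58980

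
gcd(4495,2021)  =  1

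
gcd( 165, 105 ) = 15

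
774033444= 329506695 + 444526749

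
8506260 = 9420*903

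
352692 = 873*404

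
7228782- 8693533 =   -  1464751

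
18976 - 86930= - 67954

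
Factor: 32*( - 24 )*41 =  - 31488 = -2^8*3^1*41^1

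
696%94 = 38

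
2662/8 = 1331/4 = 332.75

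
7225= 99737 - 92512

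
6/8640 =1/1440 = 0.00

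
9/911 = 9/911  =  0.01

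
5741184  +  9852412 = 15593596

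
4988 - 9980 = - 4992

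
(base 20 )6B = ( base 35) 3q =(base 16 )83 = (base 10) 131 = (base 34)3t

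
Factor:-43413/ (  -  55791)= 14471/18597 = 3^( - 1 )* 29^1* 499^1*6199^ ( - 1) 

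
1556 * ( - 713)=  - 1109428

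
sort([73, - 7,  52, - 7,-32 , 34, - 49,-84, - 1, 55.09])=[ - 84, - 49, - 32, - 7, - 7, - 1, 34 , 52,  55.09, 73 ]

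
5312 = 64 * 83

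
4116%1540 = 1036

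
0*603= 0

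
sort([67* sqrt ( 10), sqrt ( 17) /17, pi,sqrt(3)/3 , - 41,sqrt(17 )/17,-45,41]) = [ - 45, - 41, sqrt(17)/17 , sqrt(17) /17, sqrt(3 ) /3,pi,41, 67*sqrt(10)]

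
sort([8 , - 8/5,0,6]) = [ - 8/5 , 0,6,8]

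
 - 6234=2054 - 8288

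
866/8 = 108+1/4 = 108.25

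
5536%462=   454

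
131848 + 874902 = 1006750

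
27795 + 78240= 106035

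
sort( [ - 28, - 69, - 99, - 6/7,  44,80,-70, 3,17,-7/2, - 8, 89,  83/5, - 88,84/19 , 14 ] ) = [ - 99,  -  88 , - 70, - 69, - 28,-8 , - 7/2 , - 6/7,3, 84/19,14, 83/5, 17, 44,80 , 89] 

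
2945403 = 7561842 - 4616439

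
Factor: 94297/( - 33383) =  - 251^ (  -  1 ) * 709^1 =- 709/251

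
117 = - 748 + 865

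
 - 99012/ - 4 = 24753/1 = 24753.00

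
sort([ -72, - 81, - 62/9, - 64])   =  [ - 81,  -  72, - 64, - 62/9]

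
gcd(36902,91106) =2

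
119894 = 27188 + 92706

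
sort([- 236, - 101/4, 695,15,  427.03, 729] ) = [-236, - 101/4, 15,427.03, 695,729]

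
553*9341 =5165573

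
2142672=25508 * 84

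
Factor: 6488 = 2^3*811^1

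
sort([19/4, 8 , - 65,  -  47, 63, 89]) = [- 65, - 47, 19/4,8, 63,  89 ]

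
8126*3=24378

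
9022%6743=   2279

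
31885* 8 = 255080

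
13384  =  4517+8867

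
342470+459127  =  801597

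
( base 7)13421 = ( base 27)4QN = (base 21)858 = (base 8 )7071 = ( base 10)3641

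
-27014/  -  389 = 27014/389 = 69.44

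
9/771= 3/257 = 0.01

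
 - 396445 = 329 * ( - 1205)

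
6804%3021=762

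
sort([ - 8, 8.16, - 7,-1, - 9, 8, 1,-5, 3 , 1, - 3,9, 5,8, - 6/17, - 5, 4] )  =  [ - 9,-8, - 7,-5, - 5,-3,-1 ,-6/17, 1, 1, 3, 4, 5, 8, 8,8.16,  9]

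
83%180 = 83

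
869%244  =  137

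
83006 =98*847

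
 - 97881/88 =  - 97881/88 = - 1112.28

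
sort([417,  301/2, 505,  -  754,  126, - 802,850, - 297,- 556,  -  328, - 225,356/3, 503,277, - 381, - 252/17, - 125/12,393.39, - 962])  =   [-962, - 802 , - 754, - 556, -381, - 328, -297 , - 225, - 252/17, - 125/12,356/3,126, 301/2,277, 393.39,417, 503,505,850 ]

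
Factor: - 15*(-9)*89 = 3^3*5^1*89^1 = 12015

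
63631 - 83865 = -20234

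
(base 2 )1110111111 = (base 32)TV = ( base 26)1AN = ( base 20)27j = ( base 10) 959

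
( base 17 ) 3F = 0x42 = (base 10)66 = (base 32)22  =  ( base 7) 123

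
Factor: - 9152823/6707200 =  - 2^(-11)*3^1*5^( - 2) *71^1*97^1*131^ ( - 1)*443^1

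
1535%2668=1535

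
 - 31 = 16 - 47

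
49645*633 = 31425285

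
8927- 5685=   3242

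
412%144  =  124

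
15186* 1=15186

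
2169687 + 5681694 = 7851381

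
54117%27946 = 26171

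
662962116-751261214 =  - 88299098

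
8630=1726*5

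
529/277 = 1 + 252/277  =  1.91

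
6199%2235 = 1729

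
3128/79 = 3128/79 = 39.59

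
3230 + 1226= 4456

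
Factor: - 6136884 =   -  2^2*3^4*13^1*31^1*47^1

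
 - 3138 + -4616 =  - 7754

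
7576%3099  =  1378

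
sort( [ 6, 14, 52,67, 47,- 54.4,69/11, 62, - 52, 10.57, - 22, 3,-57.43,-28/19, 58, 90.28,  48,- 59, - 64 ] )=[-64, - 59,-57.43,-54.4,-52, - 22, - 28/19, 3, 6,69/11 , 10.57 , 14,  47,  48,52, 58 , 62,  67, 90.28 ]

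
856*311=266216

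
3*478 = 1434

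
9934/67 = 9934/67 =148.27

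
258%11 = 5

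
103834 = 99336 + 4498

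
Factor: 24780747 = 3^1*17^1 *647^1*751^1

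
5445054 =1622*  3357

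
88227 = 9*9803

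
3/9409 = 3/9409 = 0.00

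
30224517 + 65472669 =95697186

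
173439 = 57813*3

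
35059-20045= 15014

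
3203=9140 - 5937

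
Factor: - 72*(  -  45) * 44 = 2^5*3^4*5^1 * 11^1=142560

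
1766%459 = 389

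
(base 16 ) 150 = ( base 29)BH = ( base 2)101010000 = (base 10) 336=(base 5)2321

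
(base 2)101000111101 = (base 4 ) 220331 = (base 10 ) 2621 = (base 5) 40441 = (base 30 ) 2RB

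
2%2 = 0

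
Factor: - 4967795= - 5^1*7^1*141937^1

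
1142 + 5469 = 6611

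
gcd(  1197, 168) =21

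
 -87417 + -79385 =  - 166802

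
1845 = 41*45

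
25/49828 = 25/49828 = 0.00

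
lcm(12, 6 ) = 12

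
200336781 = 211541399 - 11204618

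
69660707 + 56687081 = 126347788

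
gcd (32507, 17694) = 1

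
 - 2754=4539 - 7293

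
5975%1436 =231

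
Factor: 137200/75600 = 3^ (- 3)*7^2 = 49/27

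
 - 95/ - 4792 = 95/4792 = 0.02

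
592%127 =84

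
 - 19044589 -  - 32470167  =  13425578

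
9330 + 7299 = 16629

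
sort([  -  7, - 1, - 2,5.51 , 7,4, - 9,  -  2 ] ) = [ - 9, - 7, - 2, - 2, - 1, 4, 5.51, 7]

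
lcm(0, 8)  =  0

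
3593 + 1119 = 4712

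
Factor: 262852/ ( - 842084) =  - 65713/210521 = -  31^( - 1)*6791^( - 1)*65713^1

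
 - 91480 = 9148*( - 10) 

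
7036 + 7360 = 14396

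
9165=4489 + 4676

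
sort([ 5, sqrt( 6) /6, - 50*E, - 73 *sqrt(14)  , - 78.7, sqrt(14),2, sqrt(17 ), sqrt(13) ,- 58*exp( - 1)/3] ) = [ - 73*sqrt(14),-50*E,  -  78.7, - 58*exp ( - 1) /3, sqrt(  6 )/6, 2, sqrt( 13),  sqrt ( 14 ), sqrt (17),5]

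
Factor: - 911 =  - 911^1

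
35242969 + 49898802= 85141771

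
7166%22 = 16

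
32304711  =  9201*3511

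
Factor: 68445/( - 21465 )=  - 13^2*53^( - 1)=- 169/53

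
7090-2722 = 4368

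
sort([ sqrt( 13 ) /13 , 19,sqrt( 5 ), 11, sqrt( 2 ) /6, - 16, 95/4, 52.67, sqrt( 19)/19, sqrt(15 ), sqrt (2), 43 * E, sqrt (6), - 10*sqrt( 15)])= [ - 10*  sqrt( 15), - 16, sqrt( 19 ) /19,sqrt(2)/6, sqrt( 13) /13, sqrt(2 ), sqrt(5 ),sqrt (6), sqrt( 15 ), 11, 19,95/4, 52.67, 43*E ] 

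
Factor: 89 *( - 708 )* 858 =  - 2^3*3^2*11^1*13^1*59^1*89^1 = -54064296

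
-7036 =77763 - 84799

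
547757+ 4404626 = 4952383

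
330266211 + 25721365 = 355987576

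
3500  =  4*875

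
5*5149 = 25745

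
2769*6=16614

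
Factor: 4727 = 29^1*163^1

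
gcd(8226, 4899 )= 3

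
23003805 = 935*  24603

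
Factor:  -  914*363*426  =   - 2^2 *3^2*  11^2 * 71^1*457^1 = - 141339132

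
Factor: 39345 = 3^1 * 5^1*43^1*61^1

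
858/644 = 429/322=1.33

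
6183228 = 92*67209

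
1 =1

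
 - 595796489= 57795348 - 653591837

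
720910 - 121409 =599501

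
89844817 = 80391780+9453037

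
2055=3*685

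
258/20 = 12+ 9/10 =12.90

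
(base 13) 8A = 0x72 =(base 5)424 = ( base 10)114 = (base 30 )3o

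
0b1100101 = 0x65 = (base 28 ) 3H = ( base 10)101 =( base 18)5B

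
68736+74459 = 143195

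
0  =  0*119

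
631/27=631/27= 23.37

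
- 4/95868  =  - 1 + 23966/23967 =- 0.00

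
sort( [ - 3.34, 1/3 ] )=[ - 3.34,  1/3 ]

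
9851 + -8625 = 1226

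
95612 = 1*95612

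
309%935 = 309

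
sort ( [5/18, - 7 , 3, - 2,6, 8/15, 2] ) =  [ - 7, - 2,5/18,8/15,2,3 , 6] 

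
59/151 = 59/151 = 0.39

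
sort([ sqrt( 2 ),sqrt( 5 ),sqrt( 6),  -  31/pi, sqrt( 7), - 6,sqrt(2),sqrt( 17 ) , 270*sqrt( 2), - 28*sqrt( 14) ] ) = [- 28 * sqrt( 14 ), -31/pi , - 6,sqrt( 2),sqrt( 2), sqrt (5),sqrt( 6), sqrt( 7),sqrt( 17),270*sqrt( 2) ]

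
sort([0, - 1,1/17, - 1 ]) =[  -  1, - 1,0,1/17]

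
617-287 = 330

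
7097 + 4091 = 11188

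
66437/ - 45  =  -66437/45 = - 1476.38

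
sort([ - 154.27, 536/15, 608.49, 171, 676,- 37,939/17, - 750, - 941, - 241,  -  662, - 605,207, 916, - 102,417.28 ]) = [-941,  -  750,-662  , - 605 ,- 241,- 154.27, - 102, -37 , 536/15,939/17,171  ,  207 , 417.28,  608.49, 676, 916]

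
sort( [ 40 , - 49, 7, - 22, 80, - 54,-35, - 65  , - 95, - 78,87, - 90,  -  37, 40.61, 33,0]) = [ - 95, - 90 , - 78,-65, - 54, - 49 , - 37, - 35, - 22, 0, 7, 33,40 , 40.61, 80, 87]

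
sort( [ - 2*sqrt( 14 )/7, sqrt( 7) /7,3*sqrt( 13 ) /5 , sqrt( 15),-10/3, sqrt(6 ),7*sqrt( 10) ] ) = [  -  10/3,-2*sqrt(14 )/7,sqrt(7) /7, 3*sqrt( 13 ) /5 , sqrt( 6),sqrt( 15), 7*sqrt( 10 )] 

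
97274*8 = 778192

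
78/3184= 39/1592 = 0.02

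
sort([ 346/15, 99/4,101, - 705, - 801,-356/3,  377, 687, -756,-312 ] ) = [ - 801, - 756, - 705,- 312, - 356/3, 346/15, 99/4, 101, 377, 687 ] 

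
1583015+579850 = 2162865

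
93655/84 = 93655/84 = 1114.94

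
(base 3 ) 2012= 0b111011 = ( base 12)4b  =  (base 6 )135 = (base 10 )59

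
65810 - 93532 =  - 27722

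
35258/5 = 35258/5 = 7051.60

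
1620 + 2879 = 4499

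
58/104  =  29/52= 0.56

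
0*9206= 0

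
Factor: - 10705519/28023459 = -3^(-1 )*11^1*41^( - 1 )*47^1 * 73^( - 1 )*3121^( - 1)*20707^1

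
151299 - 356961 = -205662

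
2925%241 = 33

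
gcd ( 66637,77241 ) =1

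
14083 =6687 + 7396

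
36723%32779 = 3944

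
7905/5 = 1581 = 1581.00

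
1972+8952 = 10924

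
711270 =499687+211583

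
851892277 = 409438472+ 442453805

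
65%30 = 5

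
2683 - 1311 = 1372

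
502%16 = 6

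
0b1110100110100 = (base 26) b1e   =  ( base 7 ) 30540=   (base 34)6fu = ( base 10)7476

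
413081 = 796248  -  383167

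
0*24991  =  0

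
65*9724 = 632060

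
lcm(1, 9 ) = 9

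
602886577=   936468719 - 333582142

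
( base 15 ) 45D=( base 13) 5b0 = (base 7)2611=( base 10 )988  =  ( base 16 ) 3DC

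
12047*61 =734867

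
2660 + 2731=5391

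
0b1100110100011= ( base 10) 6563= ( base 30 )78N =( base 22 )DC7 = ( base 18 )124B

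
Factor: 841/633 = 3^(-1 ) * 29^2*211^( - 1 ) 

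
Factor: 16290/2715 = 6 = 2^1*3^1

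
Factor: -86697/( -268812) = 169/524 = 2^ ( - 2) * 13^2*131^( - 1 )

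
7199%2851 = 1497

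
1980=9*220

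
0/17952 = 0= 0.00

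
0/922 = 0 = 0.00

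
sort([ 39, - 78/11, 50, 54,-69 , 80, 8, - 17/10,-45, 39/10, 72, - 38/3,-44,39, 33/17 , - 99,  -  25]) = [ - 99, - 69, - 45,  -  44 ,  -  25,-38/3, - 78/11 , - 17/10,33/17,39/10,8, 39, 39, 50, 54, 72, 80]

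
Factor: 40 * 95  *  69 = 262200 = 2^3 * 3^1*5^2*19^1 * 23^1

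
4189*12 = 50268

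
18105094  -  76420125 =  - 58315031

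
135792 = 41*3312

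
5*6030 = 30150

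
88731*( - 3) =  - 266193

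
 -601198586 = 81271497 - 682470083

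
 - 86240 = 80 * ( - 1078)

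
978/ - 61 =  - 17 + 59/61   =  - 16.03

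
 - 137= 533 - 670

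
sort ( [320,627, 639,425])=[ 320,425, 627,639] 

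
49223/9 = 49223/9 = 5469.22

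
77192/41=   77192/41= 1882.73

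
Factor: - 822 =- 2^1*3^1*137^1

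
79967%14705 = 6442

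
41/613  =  41/613 = 0.07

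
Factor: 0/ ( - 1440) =0 = 0^1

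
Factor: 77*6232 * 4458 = 2139233712 = 2^4 * 3^1*7^1 * 11^1*19^1*41^1*743^1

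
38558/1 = 38558 = 38558.00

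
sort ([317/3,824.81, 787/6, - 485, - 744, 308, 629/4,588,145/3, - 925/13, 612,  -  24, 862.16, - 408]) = [ - 744, - 485, -408,-925/13, - 24,145/3, 317/3,787/6, 629/4,  308, 588  ,  612, 824.81, 862.16]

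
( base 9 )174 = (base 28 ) 58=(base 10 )148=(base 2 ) 10010100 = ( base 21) 71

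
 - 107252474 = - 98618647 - 8633827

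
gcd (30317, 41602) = 61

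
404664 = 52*7782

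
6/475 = 6/475 =0.01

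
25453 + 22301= 47754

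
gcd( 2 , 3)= 1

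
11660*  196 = 2285360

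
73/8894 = 73/8894 = 0.01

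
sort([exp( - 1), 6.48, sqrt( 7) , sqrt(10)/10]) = [ sqrt(10 ) /10, exp(  -  1 ), sqrt( 7), 6.48]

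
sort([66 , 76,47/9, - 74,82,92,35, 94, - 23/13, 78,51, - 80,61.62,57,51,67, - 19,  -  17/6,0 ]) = [ - 80 , - 74 , - 19 , - 17/6,- 23/13, 0, 47/9, 35,51,51,57,61.62, 66,67,76,78,  82, 92,94 ]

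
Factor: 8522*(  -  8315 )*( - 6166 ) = 2^2*5^1 * 1663^1*3083^1*4261^1 = 436925411380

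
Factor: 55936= 2^7*19^1 * 23^1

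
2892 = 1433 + 1459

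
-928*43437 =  - 40309536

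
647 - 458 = 189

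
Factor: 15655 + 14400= 30055 = 5^1 *6011^1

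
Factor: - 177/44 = -2^( - 2 )*3^1*11^( - 1)*59^1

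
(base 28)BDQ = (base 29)ako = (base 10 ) 9014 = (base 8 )21466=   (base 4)2030312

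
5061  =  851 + 4210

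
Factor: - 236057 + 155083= - 80974 = -2^1* 40487^1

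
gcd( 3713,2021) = 47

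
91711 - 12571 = 79140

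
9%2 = 1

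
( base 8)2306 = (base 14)634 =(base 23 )273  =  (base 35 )yw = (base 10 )1222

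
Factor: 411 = 3^1*137^1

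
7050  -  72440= - 65390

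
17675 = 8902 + 8773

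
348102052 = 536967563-188865511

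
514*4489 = 2307346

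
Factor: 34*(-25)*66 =  -  56100 = - 2^2 * 3^1*5^2*11^1*17^1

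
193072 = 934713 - 741641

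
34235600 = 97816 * 350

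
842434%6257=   3996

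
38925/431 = 90 + 135/431 = 90.31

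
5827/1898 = 5827/1898= 3.07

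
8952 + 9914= 18866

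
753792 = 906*832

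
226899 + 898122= 1125021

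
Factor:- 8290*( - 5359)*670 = 2^2 * 5^2*23^1*67^1*233^1*829^1=29765493700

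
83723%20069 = 3447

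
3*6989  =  20967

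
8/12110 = 4/6055 = 0.00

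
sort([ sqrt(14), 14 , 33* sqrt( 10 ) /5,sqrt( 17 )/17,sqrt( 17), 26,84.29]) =[ sqrt( 17) /17,sqrt( 14),sqrt( 17 ) , 14,  33*sqrt(10 )/5, 26, 84.29]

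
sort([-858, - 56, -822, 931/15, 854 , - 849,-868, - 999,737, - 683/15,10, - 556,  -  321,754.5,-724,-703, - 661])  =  [ - 999,-868,-858,-849,  -  822,  -  724, - 703, -661,-556, -321, - 56, - 683/15, 10,931/15,737,  754.5, 854]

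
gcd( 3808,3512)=8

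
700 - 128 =572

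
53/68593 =53/68593 = 0.00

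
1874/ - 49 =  - 1874/49 = - 38.24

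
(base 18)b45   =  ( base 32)3hp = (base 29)49G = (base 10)3641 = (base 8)7071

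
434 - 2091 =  - 1657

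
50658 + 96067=146725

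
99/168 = 33/56  =  0.59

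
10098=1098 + 9000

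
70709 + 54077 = 124786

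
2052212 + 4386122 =6438334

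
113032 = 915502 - 802470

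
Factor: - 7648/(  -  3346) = 16/7 = 2^4 *7^( - 1)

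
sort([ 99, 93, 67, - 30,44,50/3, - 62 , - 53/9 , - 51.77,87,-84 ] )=[ - 84, - 62, - 51.77, - 30, - 53/9, 50/3,44,67, 87,93,99]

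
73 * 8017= 585241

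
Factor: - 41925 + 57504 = 3^3 * 577^1 = 15579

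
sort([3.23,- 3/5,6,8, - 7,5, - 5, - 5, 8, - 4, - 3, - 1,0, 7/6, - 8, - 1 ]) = [ - 8,-7, -5,  -  5, - 4, - 3, - 1, - 1, - 3/5,0, 7/6,3.23,5,6,8, 8 ]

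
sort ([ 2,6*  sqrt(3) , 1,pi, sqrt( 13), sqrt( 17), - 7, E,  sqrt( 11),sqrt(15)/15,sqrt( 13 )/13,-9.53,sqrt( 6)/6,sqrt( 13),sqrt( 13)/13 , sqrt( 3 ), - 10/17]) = [ - 9.53, - 7, - 10/17,  sqrt( 15 ) /15 , sqrt( 13)/13,  sqrt( 13)/13,sqrt( 6)/6,1,sqrt(3),2, E,pi, sqrt( 11),sqrt( 13),sqrt( 13),sqrt(17 ), 6 * sqrt( 3 ) ]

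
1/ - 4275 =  - 1/4275 = -  0.00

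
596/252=2+23/63= 2.37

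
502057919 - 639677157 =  - 137619238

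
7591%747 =121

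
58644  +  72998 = 131642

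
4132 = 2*2066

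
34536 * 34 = 1174224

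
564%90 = 24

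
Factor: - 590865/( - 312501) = 196955/104167 = 5^1*7^( - 1)*11^1 * 23^( - 1 )*647^( - 1)* 3581^1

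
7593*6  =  45558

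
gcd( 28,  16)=4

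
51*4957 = 252807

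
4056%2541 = 1515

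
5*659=3295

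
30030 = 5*6006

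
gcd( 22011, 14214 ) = 69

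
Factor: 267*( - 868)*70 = -16222920  =  -2^3*3^1*5^1*7^2 * 31^1*89^1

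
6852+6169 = 13021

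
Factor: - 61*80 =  - 4880=-2^4* 5^1 *61^1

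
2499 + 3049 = 5548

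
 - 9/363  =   - 3/121= - 0.02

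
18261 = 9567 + 8694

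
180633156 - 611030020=-430396864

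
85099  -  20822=64277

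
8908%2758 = 634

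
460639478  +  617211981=1077851459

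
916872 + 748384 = 1665256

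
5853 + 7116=12969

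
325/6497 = 325/6497 = 0.05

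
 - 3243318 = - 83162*39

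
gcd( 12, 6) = 6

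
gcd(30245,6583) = 1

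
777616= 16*48601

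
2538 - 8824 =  - 6286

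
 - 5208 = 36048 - 41256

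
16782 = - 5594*(-3 )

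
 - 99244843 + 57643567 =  - 41601276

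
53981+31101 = 85082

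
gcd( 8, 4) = 4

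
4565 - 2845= 1720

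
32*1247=39904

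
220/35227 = 220/35227 = 0.01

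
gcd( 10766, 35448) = 14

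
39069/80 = 488 + 29/80  =  488.36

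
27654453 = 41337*669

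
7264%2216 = 616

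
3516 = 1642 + 1874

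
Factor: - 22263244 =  - 2^2*103^1*54037^1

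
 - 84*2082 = -174888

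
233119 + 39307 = 272426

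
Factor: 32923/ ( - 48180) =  - 41/60= -2^(  -  2)*3^(-1 ) * 5^(  -  1)*41^1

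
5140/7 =5140/7 = 734.29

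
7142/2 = 3571 = 3571.00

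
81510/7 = 11644 + 2/7= 11644.29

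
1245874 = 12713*98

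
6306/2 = 3153   =  3153.00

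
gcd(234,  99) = 9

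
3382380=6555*516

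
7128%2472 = 2184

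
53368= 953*56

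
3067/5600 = 3067/5600  =  0.55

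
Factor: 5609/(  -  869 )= - 11^( - 1)*71^1 = - 71/11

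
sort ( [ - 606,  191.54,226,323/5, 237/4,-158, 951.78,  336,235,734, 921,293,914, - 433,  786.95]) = [ - 606,-433, - 158, 237/4, 323/5,191.54,  226,235, 293, 336, 734, 786.95,914,921,951.78] 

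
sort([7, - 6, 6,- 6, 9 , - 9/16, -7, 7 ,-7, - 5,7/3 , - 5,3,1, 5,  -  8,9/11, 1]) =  [ - 8, - 7, - 7, - 6, - 6, - 5,  -  5,-9/16,9/11,  1, 1,7/3 , 3,5, 6,  7, 7, 9]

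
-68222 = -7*9746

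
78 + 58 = 136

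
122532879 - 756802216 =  - 634269337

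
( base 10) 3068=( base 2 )101111111100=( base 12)1938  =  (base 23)5i9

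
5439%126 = 21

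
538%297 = 241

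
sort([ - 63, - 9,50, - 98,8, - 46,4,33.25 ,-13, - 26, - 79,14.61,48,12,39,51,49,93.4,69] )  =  [ - 98, - 79, - 63, - 46, - 26, - 13, - 9, 4,  8,  12, 14.61, 33.25,39, 48, 49, 50,51,  69 , 93.4 ]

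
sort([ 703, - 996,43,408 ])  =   [- 996, 43, 408, 703] 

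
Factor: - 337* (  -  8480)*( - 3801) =-2^5*3^1 * 5^1*7^1*53^1*181^1* 337^1  =  -10862345760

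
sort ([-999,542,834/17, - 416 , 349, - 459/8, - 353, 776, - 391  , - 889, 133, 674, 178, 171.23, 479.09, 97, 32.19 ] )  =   [  -  999, - 889, - 416, - 391, - 353 ,- 459/8, 32.19,834/17, 97,  133, 171.23, 178, 349, 479.09, 542, 674, 776 ]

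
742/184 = 4 + 3/92= 4.03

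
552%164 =60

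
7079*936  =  6625944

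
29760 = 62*480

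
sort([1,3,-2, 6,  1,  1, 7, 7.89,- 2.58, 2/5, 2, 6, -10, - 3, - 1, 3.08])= [ - 10, - 3,-2.58, - 2, - 1,2/5, 1, 1, 1, 2,3, 3.08,6,6, 7, 7.89 ] 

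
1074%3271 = 1074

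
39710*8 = 317680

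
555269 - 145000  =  410269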